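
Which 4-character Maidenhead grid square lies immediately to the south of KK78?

Latitude square 8; −1 → 7.
The longitude characters are unchanged.

KK77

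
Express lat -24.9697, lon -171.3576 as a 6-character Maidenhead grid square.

Offset from 180°W / 90°S: lon 8.6424°, lat 65.0303°.
Field: 8.6424/20 → 0 → A, 65.0303/10 → 6 → G; chars AG.
Square: 8.6424/2 → 4, 5.0303/1 → 5; chars 45.
Subsquare: 0.6424/0.0833333 → 7 → h, 0.0303/0.0416667 → 0 → a; chars ha.

AG45ha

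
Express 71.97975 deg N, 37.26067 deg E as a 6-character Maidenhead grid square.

Offset from 180°W / 90°S: lon 217.2607°, lat 161.9797°.
Field: 217.2607/20 → 10 → K, 161.9797/10 → 16 → Q; chars KQ.
Square: 17.2607/2 → 8, 1.9797/1 → 1; chars 81.
Subsquare: 1.2607/0.0833333 → 15 → p, 0.9797/0.0416667 → 23 → x; chars px.

KQ81px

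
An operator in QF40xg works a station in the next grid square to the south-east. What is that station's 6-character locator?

QF50af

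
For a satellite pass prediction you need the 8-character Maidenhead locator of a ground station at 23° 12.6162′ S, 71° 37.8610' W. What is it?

Add 180° to longitude and 90° to latitude: 108.36898, 66.78973.
Field: lon ⌊108.36898/20⌋ = 5 → F; lat ⌊66.78973/10⌋ = 6 → G.
Square: lon ⌊8.36898/2⌋ = 4; lat ⌊6.78973/1⌋ = 6.
Subsquare: lon ⌊0.36898/0.0833333⌋ = 4 → e; lat ⌊0.78973/0.0416667⌋ = 18 → s.
Extended square: lon ⌊0.03565/0.00833333⌋ = 4; lat ⌊0.03973/0.00416667⌋ = 9.

FG46es49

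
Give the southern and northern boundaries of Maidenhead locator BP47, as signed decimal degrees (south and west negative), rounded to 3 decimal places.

Field B=1, P=15: +1·20° lon, +15·10° lat → SW at lon -160°, lat 60°.
Square 4, 7: +4·2° lon, +7·1° lat → SW at lon -152°, lat 67°.
Cell spans 2° lon × 1° lat.
south 67.000, north 68.000.

67.000, 68.000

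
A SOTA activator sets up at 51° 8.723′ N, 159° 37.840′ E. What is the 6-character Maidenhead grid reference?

Offset from 180°W / 90°S: lon 339.6307°, lat 141.1454°.
Field (20°×10°, letters A–R): lon ⌊339.6307/20⌋ = 16 → Q; lat ⌊141.1454/10⌋ = 14 → O.
Square (2°×1°, digits 0–9): lon ⌊19.6307/2⌋ = 9; lat ⌊1.1454/1⌋ = 1.
Subsquare (5′×2.5′, letters a–x): lon ⌊1.6307/0.0833333⌋ = 19 → t; lat ⌊0.1454/0.0416667⌋ = 3 → d.

QO91td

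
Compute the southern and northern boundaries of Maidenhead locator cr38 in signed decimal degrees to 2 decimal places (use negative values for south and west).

Field C=2, R=17: +2·20° lon, +17·10° lat → SW at lon -140°, lat 80°.
Square 3, 8: +3·2° lon, +8·1° lat → SW at lon -134°, lat 88°.
Cell spans 2° lon × 1° lat.
south 88.00, north 89.00.

88.00, 89.00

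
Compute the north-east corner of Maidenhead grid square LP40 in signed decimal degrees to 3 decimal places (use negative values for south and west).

61.000, 50.000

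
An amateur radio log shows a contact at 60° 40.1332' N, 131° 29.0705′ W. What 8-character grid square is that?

CP40gq10

Add 180° to longitude and 90° to latitude: 48.51549, 150.66889.
Field (20°×10°, letters A–R): lon ⌊48.51549/20⌋ = 2 → C; lat ⌊150.66889/10⌋ = 15 → P.
Square (2°×1°, digits 0–9): lon ⌊8.51549/2⌋ = 4; lat ⌊0.66889/1⌋ = 0.
Subsquare (5′×2.5′, letters a–x): lon ⌊0.51549/0.0833333⌋ = 6 → g; lat ⌊0.66889/0.0416667⌋ = 16 → q.
Extended square (30″×15″, digits 0–9): lon ⌊0.01549/0.00833333⌋ = 1; lat ⌊0.00222/0.00416667⌋ = 0.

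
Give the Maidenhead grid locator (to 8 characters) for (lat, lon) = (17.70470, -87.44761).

EK67gq69

Shift to the Maidenhead origin (180°W, 90°S): lon 92.55239, lat 107.70470.
Field: 92.55239/20 → 4 → E, 107.70470/10 → 10 → K; chars EK.
Square: 12.55239/2 → 6, 7.70470/1 → 7; chars 67.
Subsquare: 0.55239/0.0833333 → 6 → g, 0.70470/0.0416667 → 16 → q; chars gq.
Extended square: 0.05239/0.00833333 → 6, 0.03803/0.00416667 → 9; chars 69.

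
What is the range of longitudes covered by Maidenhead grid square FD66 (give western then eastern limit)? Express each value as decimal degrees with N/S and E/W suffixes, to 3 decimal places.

Field F=5, D=3: +5·20° lon, +3·10° lat → SW at lon -80°, lat -60°.
Square 6, 6: +6·2° lon, +6·1° lat → SW at lon -68°, lat -54°.
Cell spans 2° lon × 1° lat.
west 68.000° W, east 66.000° W.

68.000° W, 66.000° W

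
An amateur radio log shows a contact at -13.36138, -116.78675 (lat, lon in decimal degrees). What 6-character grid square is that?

Shift to the Maidenhead origin (180°W, 90°S): lon 63.2133, lat 76.6386.
Field (20°×10°, letters A–R): lon ⌊63.2133/20⌋ = 3 → D; lat ⌊76.6386/10⌋ = 7 → H.
Square (2°×1°, digits 0–9): lon ⌊3.2133/2⌋ = 1; lat ⌊6.6386/1⌋ = 6.
Subsquare (5′×2.5′, letters a–x): lon ⌊1.2133/0.0833333⌋ = 14 → o; lat ⌊0.6386/0.0416667⌋ = 15 → p.

DH16op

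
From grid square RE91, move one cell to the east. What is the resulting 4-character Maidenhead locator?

Longitude square 9; +1 → 10, wraps to 0, carry into field.
Longitude field R = 17; +1 → 18, wraps to 0 = A, wrapping around the antimeridian.
The latitude characters are unchanged.

AE01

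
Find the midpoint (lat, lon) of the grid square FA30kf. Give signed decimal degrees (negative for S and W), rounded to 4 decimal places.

Field F=5, A=0: +5·20° lon, +0·10° lat → SW at lon -80°, lat -90°.
Square 3, 0: +3·2° lon, +0·1° lat → SW at lon -74°, lat -90°.
Subsquare k=10, f=5: +10·0.0833333° lon, +5·0.0416667° lat → SW at lon -73.1667°, lat -89.7917°.
Cell spans 0.0833333° lon × 0.0416667° lat. Centre is SW corner plus half of each.
latitude -89.7708, longitude -73.1250.

-89.7708, -73.1250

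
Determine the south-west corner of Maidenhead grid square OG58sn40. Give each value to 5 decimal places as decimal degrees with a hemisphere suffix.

21.45833° S, 111.53333° E

Field O=14, G=6: +14·20° lon, +6·10° lat → SW at lon 100°, lat -30°.
Square 5, 8: +5·2° lon, +8·1° lat → SW at lon 110°, lat -22°.
Subsquare s=18, n=13: +18·0.0833333° lon, +13·0.0416667° lat → SW at lon 111.5°, lat -21.4583°.
Extended square 4, 0: +4·0.00833333° lon, +0·0.00416667° lat → SW at lon 111.533°, lat -21.4583°.
latitude 21.45833° S, longitude 111.53333° E.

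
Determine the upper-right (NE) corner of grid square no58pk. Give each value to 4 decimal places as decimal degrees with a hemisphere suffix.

58.4583° N, 91.3333° E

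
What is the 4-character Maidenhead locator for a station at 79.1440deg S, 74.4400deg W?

FB20

Add 180° to longitude and 90° to latitude: 105.56, 10.86.
Field: lon ⌊105.56/20⌋ = 5 → F; lat ⌊10.86/10⌋ = 1 → B.
Square: lon ⌊5.56/2⌋ = 2; lat ⌊0.86/1⌋ = 0.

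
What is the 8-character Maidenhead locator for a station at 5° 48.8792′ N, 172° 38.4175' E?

RJ65ht65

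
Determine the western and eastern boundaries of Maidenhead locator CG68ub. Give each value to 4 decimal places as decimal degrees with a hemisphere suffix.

126.3333° W, 126.2500° W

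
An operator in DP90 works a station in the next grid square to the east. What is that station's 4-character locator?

EP00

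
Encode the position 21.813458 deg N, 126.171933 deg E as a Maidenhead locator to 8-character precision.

PL31ct05

Add 180° to longitude and 90° to latitude: 306.17193, 111.81346.
Field: 306.17193/20 → 15 → P, 111.81346/10 → 11 → L; chars PL.
Square: 6.17193/2 → 3, 1.81346/1 → 1; chars 31.
Subsquare: 0.17193/0.0833333 → 2 → c, 0.81346/0.0416667 → 19 → t; chars ct.
Extended square: 0.00527/0.00833333 → 0, 0.02179/0.00416667 → 5; chars 05.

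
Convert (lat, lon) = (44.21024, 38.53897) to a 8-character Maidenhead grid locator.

Add 180° to longitude and 90° to latitude: 218.53897, 134.21024.
Field: lon ⌊218.53897/20⌋ = 10 → K; lat ⌊134.21024/10⌋ = 13 → N.
Square: lon ⌊18.53897/2⌋ = 9; lat ⌊4.21024/1⌋ = 4.
Subsquare: lon ⌊0.53897/0.0833333⌋ = 6 → g; lat ⌊0.21024/0.0416667⌋ = 5 → f.
Extended square: lon ⌊0.03897/0.00833333⌋ = 4; lat ⌊0.00191/0.00416667⌋ = 0.

KN94gf40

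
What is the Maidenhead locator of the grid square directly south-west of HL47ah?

Longitude subsquare a = 0; −1 → -1, wraps to 23 = x, carry into square.
Longitude square 4; −1 → 3.
Latitude subsquare h = 7; −1 → 6 = g.

HL37xg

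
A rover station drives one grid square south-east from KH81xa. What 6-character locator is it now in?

KH90ax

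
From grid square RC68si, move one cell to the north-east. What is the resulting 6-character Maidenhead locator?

Longitude subsquare s = 18; +1 → 19 = t.
Latitude subsquare i = 8; +1 → 9 = j.

RC68tj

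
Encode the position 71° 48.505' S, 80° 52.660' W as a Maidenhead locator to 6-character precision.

EB98ne

Offset from 180°W / 90°S: lon 99.1223°, lat 18.1916°.
Field: 99.1223/20 → 4 → E, 18.1916/10 → 1 → B; chars EB.
Square: 19.1223/2 → 9, 8.1916/1 → 8; chars 98.
Subsquare: 1.1223/0.0833333 → 13 → n, 0.1916/0.0416667 → 4 → e; chars ne.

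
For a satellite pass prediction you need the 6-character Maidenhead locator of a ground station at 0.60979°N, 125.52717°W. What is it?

CJ70fo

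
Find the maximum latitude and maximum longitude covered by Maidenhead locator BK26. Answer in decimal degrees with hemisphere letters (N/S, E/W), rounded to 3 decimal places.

Field B=1, K=10: +1·20° lon, +10·10° lat → SW at lon -160°, lat 10°.
Square 2, 6: +2·2° lon, +6·1° lat → SW at lon -156°, lat 16°.
Cell spans 2° lon × 1° lat. NE corner is SW corner plus one full cell.
latitude 17.000° N, longitude 154.000° W.

17.000° N, 154.000° W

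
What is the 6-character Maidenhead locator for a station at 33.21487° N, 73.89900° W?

FM33bf

Add 180° to longitude and 90° to latitude: 106.1010, 123.2149.
Field: 106.1010/20 → 5 → F, 123.2149/10 → 12 → M; chars FM.
Square: 6.1010/2 → 3, 3.2149/1 → 3; chars 33.
Subsquare: 0.1010/0.0833333 → 1 → b, 0.2149/0.0416667 → 5 → f; chars bf.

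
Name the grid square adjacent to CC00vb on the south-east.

CC00wa

Longitude subsquare v = 21; +1 → 22 = w.
Latitude subsquare b = 1; −1 → 0 = a.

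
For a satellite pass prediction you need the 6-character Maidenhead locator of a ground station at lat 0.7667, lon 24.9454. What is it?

KJ20ls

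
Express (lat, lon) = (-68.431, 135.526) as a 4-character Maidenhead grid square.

Shift to the Maidenhead origin (180°W, 90°S): lon 315.53, lat 21.57.
Field: 315.53/20 → 15 → P, 21.57/10 → 2 → C; chars PC.
Square: 15.53/2 → 7, 1.57/1 → 1; chars 71.

PC71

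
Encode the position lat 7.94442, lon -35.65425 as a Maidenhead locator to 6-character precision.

Add 180° to longitude and 90° to latitude: 144.3458, 97.9444.
Field: lon ⌊144.3458/20⌋ = 7 → H; lat ⌊97.9444/10⌋ = 9 → J.
Square: lon ⌊4.3458/2⌋ = 2; lat ⌊7.9444/1⌋ = 7.
Subsquare: lon ⌊0.3458/0.0833333⌋ = 4 → e; lat ⌊0.9444/0.0416667⌋ = 22 → w.

HJ27ew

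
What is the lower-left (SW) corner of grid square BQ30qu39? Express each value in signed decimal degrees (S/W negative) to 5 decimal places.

Field B=1, Q=16: +1·20° lon, +16·10° lat → SW at lon -160°, lat 70°.
Square 3, 0: +3·2° lon, +0·1° lat → SW at lon -154°, lat 70°.
Subsquare q=16, u=20: +16·0.0833333° lon, +20·0.0416667° lat → SW at lon -152.667°, lat 70.8333°.
Extended square 3, 9: +3·0.00833333° lon, +9·0.00416667° lat → SW at lon -152.642°, lat 70.8708°.
latitude 70.87083, longitude -152.64167.

70.87083, -152.64167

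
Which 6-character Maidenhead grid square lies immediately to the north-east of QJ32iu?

QJ32jv

Longitude subsquare i = 8; +1 → 9 = j.
Latitude subsquare u = 20; +1 → 21 = v.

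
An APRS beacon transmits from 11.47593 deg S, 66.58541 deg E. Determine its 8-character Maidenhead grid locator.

MH38hm05

Shift to the Maidenhead origin (180°W, 90°S): lon 246.58541, lat 78.52407.
Field (20°×10°, letters A–R): 246.58541/20 → 12 → M, 78.52407/10 → 7 → H; chars MH.
Square (2°×1°, digits 0–9): 6.58541/2 → 3, 8.52407/1 → 8; chars 38.
Subsquare (5′×2.5′, letters a–x): 0.58541/0.0833333 → 7 → h, 0.52407/0.0416667 → 12 → m; chars hm.
Extended square (30″×15″, digits 0–9): 0.00208/0.00833333 → 0, 0.02407/0.00416667 → 5; chars 05.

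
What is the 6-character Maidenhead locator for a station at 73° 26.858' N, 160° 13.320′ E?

Add 180° to longitude and 90° to latitude: 340.2220, 163.4476.
Field: 340.2220/20 → 17 → R, 163.4476/10 → 16 → Q; chars RQ.
Square: 0.2220/2 → 0, 3.4476/1 → 3; chars 03.
Subsquare: 0.2220/0.0833333 → 2 → c, 0.4476/0.0416667 → 10 → k; chars ck.

RQ03ck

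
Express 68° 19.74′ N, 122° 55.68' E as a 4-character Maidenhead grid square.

PP18

Add 180° to longitude and 90° to latitude: 302.93, 158.33.
Field (20°×10°, letters A–R): 302.93/20 → 15 → P, 158.33/10 → 15 → P; chars PP.
Square (2°×1°, digits 0–9): 2.93/2 → 1, 8.33/1 → 8; chars 18.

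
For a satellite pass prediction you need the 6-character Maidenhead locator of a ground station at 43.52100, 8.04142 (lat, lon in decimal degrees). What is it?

Shift to the Maidenhead origin (180°W, 90°S): lon 188.0414, lat 133.5210.
Field: lon ⌊188.0414/20⌋ = 9 → J; lat ⌊133.5210/10⌋ = 13 → N.
Square: lon ⌊8.0414/2⌋ = 4; lat ⌊3.5210/1⌋ = 3.
Subsquare: lon ⌊0.0414/0.0833333⌋ = 0 → a; lat ⌊0.5210/0.0416667⌋ = 12 → m.

JN43am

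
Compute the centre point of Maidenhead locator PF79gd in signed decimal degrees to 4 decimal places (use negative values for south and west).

-30.8542, 134.5417

Field P=15, F=5: +15·20° lon, +5·10° lat → SW at lon 120°, lat -40°.
Square 7, 9: +7·2° lon, +9·1° lat → SW at lon 134°, lat -31°.
Subsquare g=6, d=3: +6·0.0833333° lon, +3·0.0416667° lat → SW at lon 134.5°, lat -30.875°.
Cell spans 0.0833333° lon × 0.0416667° lat. Centre is SW corner plus half of each.
latitude -30.8542, longitude 134.5417.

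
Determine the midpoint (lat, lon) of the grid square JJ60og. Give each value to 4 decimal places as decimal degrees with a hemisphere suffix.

0.2708° N, 13.2083° E

Field J=9, J=9: +9·20° lon, +9·10° lat → SW at lon 0°, lat 0°.
Square 6, 0: +6·2° lon, +0·1° lat → SW at lon 12°, lat 0°.
Subsquare o=14, g=6: +14·0.0833333° lon, +6·0.0416667° lat → SW at lon 13.1667°, lat 0.25°.
Cell spans 0.0833333° lon × 0.0416667° lat. Centre is SW corner plus half of each.
latitude 0.2708° N, longitude 13.2083° E.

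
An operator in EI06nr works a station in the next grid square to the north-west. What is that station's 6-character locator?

EI06ms

Longitude subsquare n = 13; −1 → 12 = m.
Latitude subsquare r = 17; +1 → 18 = s.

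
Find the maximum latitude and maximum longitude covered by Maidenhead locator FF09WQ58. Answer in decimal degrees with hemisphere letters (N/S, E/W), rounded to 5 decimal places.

Field F=5, F=5: +5·20° lon, +5·10° lat → SW at lon -80°, lat -40°.
Square 0, 9: +0·2° lon, +9·1° lat → SW at lon -80°, lat -31°.
Subsquare w=22, q=16: +22·0.0833333° lon, +16·0.0416667° lat → SW at lon -78.1667°, lat -30.3333°.
Extended square 5, 8: +5·0.00833333° lon, +8·0.00416667° lat → SW at lon -78.125°, lat -30.3°.
Cell spans 0.00833333° lon × 0.00416667° lat. NE corner is SW corner plus one full cell.
latitude 30.29583° S, longitude 78.11667° W.

30.29583° S, 78.11667° W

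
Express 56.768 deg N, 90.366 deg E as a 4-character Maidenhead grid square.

Add 180° to longitude and 90° to latitude: 270.37, 146.77.
Field (20°×10°, letters A–R): 270.37/20 → 13 → N, 146.77/10 → 14 → O; chars NO.
Square (2°×1°, digits 0–9): 10.37/2 → 5, 6.77/1 → 6; chars 56.

NO56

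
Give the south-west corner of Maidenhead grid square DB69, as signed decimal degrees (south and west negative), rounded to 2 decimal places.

Field D=3, B=1: +3·20° lon, +1·10° lat → SW at lon -120°, lat -80°.
Square 6, 9: +6·2° lon, +9·1° lat → SW at lon -108°, lat -71°.
latitude -71.00, longitude -108.00.

-71.00, -108.00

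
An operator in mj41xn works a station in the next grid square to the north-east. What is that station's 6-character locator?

Longitude subsquare x = 23; +1 → 24, wraps to 0 = a, carry into square.
Longitude square 4; +1 → 5.
Latitude subsquare n = 13; +1 → 14 = o.

MJ51ao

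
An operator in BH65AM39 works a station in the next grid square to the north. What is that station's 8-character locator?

BH65an30

Latitude extended square 9; +1 → 10, wraps to 0, carry into subsquare.
Latitude subsquare m = 12; +1 → 13 = n.
The longitude characters are unchanged.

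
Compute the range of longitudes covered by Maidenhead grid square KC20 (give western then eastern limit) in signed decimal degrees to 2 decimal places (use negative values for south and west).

24.00, 26.00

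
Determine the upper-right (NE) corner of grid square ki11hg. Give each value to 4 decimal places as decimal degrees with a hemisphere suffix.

Field K=10, I=8: +10·20° lon, +8·10° lat → SW at lon 20°, lat -10°.
Square 1, 1: +1·2° lon, +1·1° lat → SW at lon 22°, lat -9°.
Subsquare h=7, g=6: +7·0.0833333° lon, +6·0.0416667° lat → SW at lon 22.5833°, lat -8.75°.
Cell spans 0.0833333° lon × 0.0416667° lat. NE corner is SW corner plus one full cell.
latitude 8.7083° S, longitude 22.6667° E.

8.7083° S, 22.6667° E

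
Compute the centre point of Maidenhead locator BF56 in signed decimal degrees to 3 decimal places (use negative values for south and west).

Field B=1, F=5: +1·20° lon, +5·10° lat → SW at lon -160°, lat -40°.
Square 5, 6: +5·2° lon, +6·1° lat → SW at lon -150°, lat -34°.
Cell spans 2° lon × 1° lat. Centre is SW corner plus half of each.
latitude -33.500, longitude -149.000.

-33.500, -149.000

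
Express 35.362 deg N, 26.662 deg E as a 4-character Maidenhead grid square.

Shift to the Maidenhead origin (180°W, 90°S): lon 206.66, lat 125.36.
Field: lon ⌊206.66/20⌋ = 10 → K; lat ⌊125.36/10⌋ = 12 → M.
Square: lon ⌊6.66/2⌋ = 3; lat ⌊5.36/1⌋ = 5.

KM35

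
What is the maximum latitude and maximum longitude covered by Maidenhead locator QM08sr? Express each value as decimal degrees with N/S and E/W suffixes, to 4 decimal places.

Field Q=16, M=12: +16·20° lon, +12·10° lat → SW at lon 140°, lat 30°.
Square 0, 8: +0·2° lon, +8·1° lat → SW at lon 140°, lat 38°.
Subsquare s=18, r=17: +18·0.0833333° lon, +17·0.0416667° lat → SW at lon 141.5°, lat 38.7083°.
Cell spans 0.0833333° lon × 0.0416667° lat. NE corner is SW corner plus one full cell.
latitude 38.7500° N, longitude 141.5833° E.

38.7500° N, 141.5833° E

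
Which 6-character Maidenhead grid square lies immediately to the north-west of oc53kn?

Longitude subsquare k = 10; −1 → 9 = j.
Latitude subsquare n = 13; +1 → 14 = o.

OC53jo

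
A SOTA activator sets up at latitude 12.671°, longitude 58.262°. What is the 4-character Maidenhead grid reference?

LK92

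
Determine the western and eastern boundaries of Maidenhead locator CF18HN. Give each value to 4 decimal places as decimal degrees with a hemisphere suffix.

137.4167° W, 137.3333° W

Field C=2, F=5: +2·20° lon, +5·10° lat → SW at lon -140°, lat -40°.
Square 1, 8: +1·2° lon, +8·1° lat → SW at lon -138°, lat -32°.
Subsquare h=7, n=13: +7·0.0833333° lon, +13·0.0416667° lat → SW at lon -137.417°, lat -31.4583°.
Cell spans 0.0833333° lon × 0.0416667° lat.
west 137.4167° W, east 137.3333° W.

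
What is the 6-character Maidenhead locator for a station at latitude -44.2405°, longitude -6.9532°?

Add 180° to longitude and 90° to latitude: 173.0468, 45.7595.
Field: lon ⌊173.0468/20⌋ = 8 → I; lat ⌊45.7595/10⌋ = 4 → E.
Square: lon ⌊13.0468/2⌋ = 6; lat ⌊5.7595/1⌋ = 5.
Subsquare: lon ⌊1.0468/0.0833333⌋ = 12 → m; lat ⌊0.7595/0.0416667⌋ = 18 → s.

IE65ms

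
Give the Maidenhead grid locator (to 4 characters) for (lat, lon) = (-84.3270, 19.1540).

JA95

Add 180° to longitude and 90° to latitude: 199.15, 5.67.
Field (20°×10°, letters A–R): lon ⌊199.15/20⌋ = 9 → J; lat ⌊5.67/10⌋ = 0 → A.
Square (2°×1°, digits 0–9): lon ⌊19.15/2⌋ = 9; lat ⌊5.67/1⌋ = 5.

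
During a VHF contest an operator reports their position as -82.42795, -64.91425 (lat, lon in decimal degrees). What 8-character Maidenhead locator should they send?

Shift to the Maidenhead origin (180°W, 90°S): lon 115.08575, lat 7.57205.
Field (20°×10°, letters A–R): lon ⌊115.08575/20⌋ = 5 → F; lat ⌊7.57205/10⌋ = 0 → A.
Square (2°×1°, digits 0–9): lon ⌊15.08575/2⌋ = 7; lat ⌊7.57205/1⌋ = 7.
Subsquare (5′×2.5′, letters a–x): lon ⌊1.08575/0.0833333⌋ = 13 → n; lat ⌊0.57205/0.0416667⌋ = 13 → n.
Extended square (30″×15″, digits 0–9): lon ⌊0.00242/0.00833333⌋ = 0; lat ⌊0.03038/0.00416667⌋ = 7.

FA77nn07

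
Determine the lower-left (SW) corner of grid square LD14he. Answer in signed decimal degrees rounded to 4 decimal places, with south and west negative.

Field L=11, D=3: +11·20° lon, +3·10° lat → SW at lon 40°, lat -60°.
Square 1, 4: +1·2° lon, +4·1° lat → SW at lon 42°, lat -56°.
Subsquare h=7, e=4: +7·0.0833333° lon, +4·0.0416667° lat → SW at lon 42.5833°, lat -55.8333°.
latitude -55.8333, longitude 42.5833.

-55.8333, 42.5833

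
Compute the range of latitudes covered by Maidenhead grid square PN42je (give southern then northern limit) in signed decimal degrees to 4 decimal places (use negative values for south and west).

Field P=15, N=13: +15·20° lon, +13·10° lat → SW at lon 120°, lat 40°.
Square 4, 2: +4·2° lon, +2·1° lat → SW at lon 128°, lat 42°.
Subsquare j=9, e=4: +9·0.0833333° lon, +4·0.0416667° lat → SW at lon 128.75°, lat 42.1667°.
Cell spans 0.0833333° lon × 0.0416667° lat.
south 42.1667, north 42.2083.

42.1667, 42.2083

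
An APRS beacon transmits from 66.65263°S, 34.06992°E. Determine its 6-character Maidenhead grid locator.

KC73ai

Offset from 180°W / 90°S: lon 214.0699°, lat 23.3474°.
Field: lon ⌊214.0699/20⌋ = 10 → K; lat ⌊23.3474/10⌋ = 2 → C.
Square: lon ⌊14.0699/2⌋ = 7; lat ⌊3.3474/1⌋ = 3.
Subsquare: lon ⌊0.0699/0.0833333⌋ = 0 → a; lat ⌊0.3474/0.0416667⌋ = 8 → i.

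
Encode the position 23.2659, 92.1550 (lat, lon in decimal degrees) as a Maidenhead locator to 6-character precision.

NL63bg

Add 180° to longitude and 90° to latitude: 272.1550, 113.2659.
Field: lon ⌊272.1550/20⌋ = 13 → N; lat ⌊113.2659/10⌋ = 11 → L.
Square: lon ⌊12.1550/2⌋ = 6; lat ⌊3.2659/1⌋ = 3.
Subsquare: lon ⌊0.1550/0.0833333⌋ = 1 → b; lat ⌊0.2659/0.0416667⌋ = 6 → g.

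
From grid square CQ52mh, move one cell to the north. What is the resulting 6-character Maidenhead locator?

CQ52mi

Latitude subsquare h = 7; +1 → 8 = i.
The longitude characters are unchanged.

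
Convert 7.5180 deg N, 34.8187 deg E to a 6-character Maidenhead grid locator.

KJ77jm

Shift to the Maidenhead origin (180°W, 90°S): lon 214.8187, lat 97.5180.
Field: lon ⌊214.8187/20⌋ = 10 → K; lat ⌊97.5180/10⌋ = 9 → J.
Square: lon ⌊14.8187/2⌋ = 7; lat ⌊7.5180/1⌋ = 7.
Subsquare: lon ⌊0.8187/0.0833333⌋ = 9 → j; lat ⌊0.5180/0.0416667⌋ = 12 → m.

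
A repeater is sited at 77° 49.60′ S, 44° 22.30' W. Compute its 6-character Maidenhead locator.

GB72te

Shift to the Maidenhead origin (180°W, 90°S): lon 135.6283, lat 12.1733.
Field: 135.6283/20 → 6 → G, 12.1733/10 → 1 → B; chars GB.
Square: 15.6283/2 → 7, 2.1733/1 → 2; chars 72.
Subsquare: 1.6283/0.0833333 → 19 → t, 0.1733/0.0416667 → 4 → e; chars te.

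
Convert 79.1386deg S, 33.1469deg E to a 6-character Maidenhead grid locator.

KB60nu

Add 180° to longitude and 90° to latitude: 213.1469, 10.8614.
Field (20°×10°, letters A–R): lon ⌊213.1469/20⌋ = 10 → K; lat ⌊10.8614/10⌋ = 1 → B.
Square (2°×1°, digits 0–9): lon ⌊13.1469/2⌋ = 6; lat ⌊0.8614/1⌋ = 0.
Subsquare (5′×2.5′, letters a–x): lon ⌊1.1469/0.0833333⌋ = 13 → n; lat ⌊0.8614/0.0416667⌋ = 20 → u.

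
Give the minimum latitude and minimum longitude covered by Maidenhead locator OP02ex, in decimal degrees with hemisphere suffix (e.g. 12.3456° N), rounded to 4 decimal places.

62.9583° N, 100.3333° E

Field O=14, P=15: +14·20° lon, +15·10° lat → SW at lon 100°, lat 60°.
Square 0, 2: +0·2° lon, +2·1° lat → SW at lon 100°, lat 62°.
Subsquare e=4, x=23: +4·0.0833333° lon, +23·0.0416667° lat → SW at lon 100.333°, lat 62.9583°.
latitude 62.9583° N, longitude 100.3333° E.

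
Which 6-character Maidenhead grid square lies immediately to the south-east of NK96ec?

NK96fb

Longitude subsquare e = 4; +1 → 5 = f.
Latitude subsquare c = 2; −1 → 1 = b.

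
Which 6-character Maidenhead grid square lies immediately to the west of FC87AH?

FC77xh

Longitude subsquare a = 0; −1 → -1, wraps to 23 = x, carry into square.
Longitude square 8; −1 → 7.
The latitude characters are unchanged.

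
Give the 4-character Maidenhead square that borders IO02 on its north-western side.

Longitude square 0; −1 → -1, wraps to 9, carry into field.
Longitude field I = 8; −1 → 7 = H.
Latitude square 2; +1 → 3.

HO93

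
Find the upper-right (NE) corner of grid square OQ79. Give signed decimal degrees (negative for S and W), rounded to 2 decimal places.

80.00, 116.00

Field O=14, Q=16: +14·20° lon, +16·10° lat → SW at lon 100°, lat 70°.
Square 7, 9: +7·2° lon, +9·1° lat → SW at lon 114°, lat 79°.
Cell spans 2° lon × 1° lat. NE corner is SW corner plus one full cell.
latitude 80.00, longitude 116.00.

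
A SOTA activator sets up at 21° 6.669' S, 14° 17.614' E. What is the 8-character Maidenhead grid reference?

Add 180° to longitude and 90° to latitude: 194.29357, 68.88885.
Field: 194.29357/20 → 9 → J, 68.88885/10 → 6 → G; chars JG.
Square: 14.29357/2 → 7, 8.88885/1 → 8; chars 78.
Subsquare: 0.29357/0.0833333 → 3 → d, 0.88885/0.0416667 → 21 → v; chars dv.
Extended square: 0.04357/0.00833333 → 5, 0.01385/0.00416667 → 3; chars 53.

JG78dv53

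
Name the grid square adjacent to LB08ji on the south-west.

LB08ih

Longitude subsquare j = 9; −1 → 8 = i.
Latitude subsquare i = 8; −1 → 7 = h.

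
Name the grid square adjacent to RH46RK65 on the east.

RH46rk75

Longitude extended square 6; +1 → 7.
The latitude characters are unchanged.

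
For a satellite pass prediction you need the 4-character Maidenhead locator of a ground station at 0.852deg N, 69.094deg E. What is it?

Offset from 180°W / 90°S: lon 249.09°, lat 90.85°.
Field: 249.09/20 → 12 → M, 90.85/10 → 9 → J; chars MJ.
Square: 9.09/2 → 4, 0.85/1 → 0; chars 40.

MJ40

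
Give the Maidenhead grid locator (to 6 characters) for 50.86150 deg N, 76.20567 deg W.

Offset from 180°W / 90°S: lon 103.7943°, lat 140.8615°.
Field: lon ⌊103.7943/20⌋ = 5 → F; lat ⌊140.8615/10⌋ = 14 → O.
Square: lon ⌊3.7943/2⌋ = 1; lat ⌊0.8615/1⌋ = 0.
Subsquare: lon ⌊1.7943/0.0833333⌋ = 21 → v; lat ⌊0.8615/0.0416667⌋ = 20 → u.

FO10vu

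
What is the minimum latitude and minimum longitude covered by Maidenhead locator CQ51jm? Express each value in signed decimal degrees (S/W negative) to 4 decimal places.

71.5000, -129.2500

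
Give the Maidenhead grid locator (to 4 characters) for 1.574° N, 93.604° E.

NJ61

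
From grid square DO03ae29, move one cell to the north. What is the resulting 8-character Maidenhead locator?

DO03af20

Latitude extended square 9; +1 → 10, wraps to 0, carry into subsquare.
Latitude subsquare e = 4; +1 → 5 = f.
The longitude characters are unchanged.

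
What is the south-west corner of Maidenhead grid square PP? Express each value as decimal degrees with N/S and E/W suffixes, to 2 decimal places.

60.00° N, 120.00° E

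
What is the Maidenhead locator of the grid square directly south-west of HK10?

Longitude square 1; −1 → 0.
Latitude square 0; −1 → -1, wraps to 9, carry into field.
Latitude field K = 10; −1 → 9 = J.

HJ09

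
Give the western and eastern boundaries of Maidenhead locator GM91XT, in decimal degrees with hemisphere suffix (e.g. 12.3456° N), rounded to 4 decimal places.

40.0833° W, 40.0000° W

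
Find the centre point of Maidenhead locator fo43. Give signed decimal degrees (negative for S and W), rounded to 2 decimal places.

53.50, -71.00

Field F=5, O=14: +5·20° lon, +14·10° lat → SW at lon -80°, lat 50°.
Square 4, 3: +4·2° lon, +3·1° lat → SW at lon -72°, lat 53°.
Cell spans 2° lon × 1° lat. Centre is SW corner plus half of each.
latitude 53.50, longitude -71.00.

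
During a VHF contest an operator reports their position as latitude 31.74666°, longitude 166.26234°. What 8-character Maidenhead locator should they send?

RM31dr19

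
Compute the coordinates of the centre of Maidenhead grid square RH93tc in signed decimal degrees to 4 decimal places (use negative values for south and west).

Field R=17, H=7: +17·20° lon, +7·10° lat → SW at lon 160°, lat -20°.
Square 9, 3: +9·2° lon, +3·1° lat → SW at lon 178°, lat -17°.
Subsquare t=19, c=2: +19·0.0833333° lon, +2·0.0416667° lat → SW at lon 179.583°, lat -16.9167°.
Cell spans 0.0833333° lon × 0.0416667° lat. Centre is SW corner plus half of each.
latitude -16.8958, longitude 179.6250.

-16.8958, 179.6250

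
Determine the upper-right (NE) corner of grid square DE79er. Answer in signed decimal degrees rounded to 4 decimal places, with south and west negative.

-40.2500, -105.5833

Field D=3, E=4: +3·20° lon, +4·10° lat → SW at lon -120°, lat -50°.
Square 7, 9: +7·2° lon, +9·1° lat → SW at lon -106°, lat -41°.
Subsquare e=4, r=17: +4·0.0833333° lon, +17·0.0416667° lat → SW at lon -105.667°, lat -40.2917°.
Cell spans 0.0833333° lon × 0.0416667° lat. NE corner is SW corner plus one full cell.
latitude -40.2500, longitude -105.5833.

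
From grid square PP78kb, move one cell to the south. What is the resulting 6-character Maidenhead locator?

PP78ka

Latitude subsquare b = 1; −1 → 0 = a.
The longitude characters are unchanged.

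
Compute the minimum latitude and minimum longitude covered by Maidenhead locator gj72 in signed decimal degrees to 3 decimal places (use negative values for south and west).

Field G=6, J=9: +6·20° lon, +9·10° lat → SW at lon -60°, lat 0°.
Square 7, 2: +7·2° lon, +2·1° lat → SW at lon -46°, lat 2°.
latitude 2.000, longitude -46.000.

2.000, -46.000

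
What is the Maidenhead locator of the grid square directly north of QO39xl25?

Latitude extended square 5; +1 → 6.
The longitude characters are unchanged.

QO39xl26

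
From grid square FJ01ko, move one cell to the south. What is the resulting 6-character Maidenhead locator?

FJ01kn

Latitude subsquare o = 14; −1 → 13 = n.
The longitude characters are unchanged.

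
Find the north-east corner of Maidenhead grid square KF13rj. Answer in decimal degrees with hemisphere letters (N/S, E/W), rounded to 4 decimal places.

36.5833° S, 23.5000° E

Field K=10, F=5: +10·20° lon, +5·10° lat → SW at lon 20°, lat -40°.
Square 1, 3: +1·2° lon, +3·1° lat → SW at lon 22°, lat -37°.
Subsquare r=17, j=9: +17·0.0833333° lon, +9·0.0416667° lat → SW at lon 23.4167°, lat -36.625°.
Cell spans 0.0833333° lon × 0.0416667° lat. NE corner is SW corner plus one full cell.
latitude 36.5833° S, longitude 23.5000° E.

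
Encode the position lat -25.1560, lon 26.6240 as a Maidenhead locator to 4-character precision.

Offset from 180°W / 90°S: lon 206.62°, lat 64.84°.
Field: lon ⌊206.62/20⌋ = 10 → K; lat ⌊64.84/10⌋ = 6 → G.
Square: lon ⌊6.62/2⌋ = 3; lat ⌊4.84/1⌋ = 4.

KG34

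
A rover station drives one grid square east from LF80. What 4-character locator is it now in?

LF90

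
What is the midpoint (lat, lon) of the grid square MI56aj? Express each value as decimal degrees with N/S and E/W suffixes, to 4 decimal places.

3.6042° S, 70.0417° E

Field M=12, I=8: +12·20° lon, +8·10° lat → SW at lon 60°, lat -10°.
Square 5, 6: +5·2° lon, +6·1° lat → SW at lon 70°, lat -4°.
Subsquare a=0, j=9: +0·0.0833333° lon, +9·0.0416667° lat → SW at lon 70°, lat -3.625°.
Cell spans 0.0833333° lon × 0.0416667° lat. Centre is SW corner plus half of each.
latitude 3.6042° S, longitude 70.0417° E.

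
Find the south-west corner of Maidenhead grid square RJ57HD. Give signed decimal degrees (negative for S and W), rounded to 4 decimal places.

7.1250, 170.5833

Field R=17, J=9: +17·20° lon, +9·10° lat → SW at lon 160°, lat 0°.
Square 5, 7: +5·2° lon, +7·1° lat → SW at lon 170°, lat 7°.
Subsquare h=7, d=3: +7·0.0833333° lon, +3·0.0416667° lat → SW at lon 170.583°, lat 7.125°.
latitude 7.1250, longitude 170.5833.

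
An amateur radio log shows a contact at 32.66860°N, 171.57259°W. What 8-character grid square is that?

Add 180° to longitude and 90° to latitude: 8.42741, 122.66860.
Field: 8.42741/20 → 0 → A, 122.66860/10 → 12 → M; chars AM.
Square: 8.42741/2 → 4, 2.66860/1 → 2; chars 42.
Subsquare: 0.42741/0.0833333 → 5 → f, 0.66860/0.0416667 → 16 → q; chars fq.
Extended square: 0.01074/0.00833333 → 1, 0.00193/0.00416667 → 0; chars 10.

AM42fq10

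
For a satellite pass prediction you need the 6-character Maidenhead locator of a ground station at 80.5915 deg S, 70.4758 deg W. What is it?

Shift to the Maidenhead origin (180°W, 90°S): lon 109.5242, lat 9.4085.
Field: lon ⌊109.5242/20⌋ = 5 → F; lat ⌊9.4085/10⌋ = 0 → A.
Square: lon ⌊9.5242/2⌋ = 4; lat ⌊9.4085/1⌋ = 9.
Subsquare: lon ⌊1.5242/0.0833333⌋ = 18 → s; lat ⌊0.4085/0.0416667⌋ = 9 → j.

FA49sj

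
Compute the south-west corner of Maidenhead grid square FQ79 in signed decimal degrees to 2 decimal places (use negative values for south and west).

79.00, -66.00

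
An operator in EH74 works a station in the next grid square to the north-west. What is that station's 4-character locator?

EH65

Longitude square 7; −1 → 6.
Latitude square 4; +1 → 5.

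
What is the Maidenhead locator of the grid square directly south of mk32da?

MK31dx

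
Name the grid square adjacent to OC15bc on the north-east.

OC15cd

Longitude subsquare b = 1; +1 → 2 = c.
Latitude subsquare c = 2; +1 → 3 = d.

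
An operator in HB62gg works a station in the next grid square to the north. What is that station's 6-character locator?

HB62gh

Latitude subsquare g = 6; +1 → 7 = h.
The longitude characters are unchanged.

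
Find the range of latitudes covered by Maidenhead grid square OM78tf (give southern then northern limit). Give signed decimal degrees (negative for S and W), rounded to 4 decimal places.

38.2083, 38.2500

Field O=14, M=12: +14·20° lon, +12·10° lat → SW at lon 100°, lat 30°.
Square 7, 8: +7·2° lon, +8·1° lat → SW at lon 114°, lat 38°.
Subsquare t=19, f=5: +19·0.0833333° lon, +5·0.0416667° lat → SW at lon 115.583°, lat 38.2083°.
Cell spans 0.0833333° lon × 0.0416667° lat.
south 38.2083, north 38.2500.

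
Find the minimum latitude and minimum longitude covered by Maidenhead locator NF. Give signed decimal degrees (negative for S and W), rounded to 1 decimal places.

Field N=13, F=5: +13·20° lon, +5·10° lat → SW at lon 80°, lat -40°.
latitude -40.0, longitude 80.0.

-40.0, 80.0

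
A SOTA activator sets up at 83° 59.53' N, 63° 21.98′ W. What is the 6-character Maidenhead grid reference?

FR83hx

Shift to the Maidenhead origin (180°W, 90°S): lon 116.6337, lat 173.9922.
Field (20°×10°, letters A–R): 116.6337/20 → 5 → F, 173.9922/10 → 17 → R; chars FR.
Square (2°×1°, digits 0–9): 16.6337/2 → 8, 3.9922/1 → 3; chars 83.
Subsquare (5′×2.5′, letters a–x): 0.6337/0.0833333 → 7 → h, 0.9922/0.0416667 → 23 → x; chars hx.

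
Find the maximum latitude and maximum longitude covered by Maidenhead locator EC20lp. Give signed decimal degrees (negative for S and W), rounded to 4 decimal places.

-69.3333, -95.0000

Field E=4, C=2: +4·20° lon, +2·10° lat → SW at lon -100°, lat -70°.
Square 2, 0: +2·2° lon, +0·1° lat → SW at lon -96°, lat -70°.
Subsquare l=11, p=15: +11·0.0833333° lon, +15·0.0416667° lat → SW at lon -95.0833°, lat -69.375°.
Cell spans 0.0833333° lon × 0.0416667° lat. NE corner is SW corner plus one full cell.
latitude -69.3333, longitude -95.0000.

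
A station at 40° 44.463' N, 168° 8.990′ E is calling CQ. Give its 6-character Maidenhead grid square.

RN40br

Add 180° to longitude and 90° to latitude: 348.1498, 130.7411.
Field (20°×10°, letters A–R): 348.1498/20 → 17 → R, 130.7411/10 → 13 → N; chars RN.
Square (2°×1°, digits 0–9): 8.1498/2 → 4, 0.7411/1 → 0; chars 40.
Subsquare (5′×2.5′, letters a–x): 0.1498/0.0833333 → 1 → b, 0.7411/0.0416667 → 17 → r; chars br.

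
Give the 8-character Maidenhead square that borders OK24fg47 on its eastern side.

OK24fg57

Longitude extended square 4; +1 → 5.
The latitude characters are unchanged.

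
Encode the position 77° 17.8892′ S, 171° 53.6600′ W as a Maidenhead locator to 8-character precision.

Offset from 180°W / 90°S: lon 8.10567°, lat 12.70185°.
Field (20°×10°, letters A–R): lon ⌊8.10567/20⌋ = 0 → A; lat ⌊12.70185/10⌋ = 1 → B.
Square (2°×1°, digits 0–9): lon ⌊8.10567/2⌋ = 4; lat ⌊2.70185/1⌋ = 2.
Subsquare (5′×2.5′, letters a–x): lon ⌊0.10567/0.0833333⌋ = 1 → b; lat ⌊0.70185/0.0416667⌋ = 16 → q.
Extended square (30″×15″, digits 0–9): lon ⌊0.02233/0.00833333⌋ = 2; lat ⌊0.03518/0.00416667⌋ = 8.

AB42bq28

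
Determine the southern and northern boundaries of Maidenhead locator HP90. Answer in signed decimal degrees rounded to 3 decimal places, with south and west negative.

Field H=7, P=15: +7·20° lon, +15·10° lat → SW at lon -40°, lat 60°.
Square 9, 0: +9·2° lon, +0·1° lat → SW at lon -22°, lat 60°.
Cell spans 2° lon × 1° lat.
south 60.000, north 61.000.

60.000, 61.000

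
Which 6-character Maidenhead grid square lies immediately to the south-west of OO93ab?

OO83xa

Longitude subsquare a = 0; −1 → -1, wraps to 23 = x, carry into square.
Longitude square 9; −1 → 8.
Latitude subsquare b = 1; −1 → 0 = a.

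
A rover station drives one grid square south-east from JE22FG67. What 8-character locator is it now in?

JE22fg76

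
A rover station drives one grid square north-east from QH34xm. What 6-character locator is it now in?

QH44an

Longitude subsquare x = 23; +1 → 24, wraps to 0 = a, carry into square.
Longitude square 3; +1 → 4.
Latitude subsquare m = 12; +1 → 13 = n.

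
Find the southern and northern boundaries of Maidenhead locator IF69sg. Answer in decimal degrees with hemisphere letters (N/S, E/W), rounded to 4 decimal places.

30.7500° S, 30.7083° S

Field I=8, F=5: +8·20° lon, +5·10° lat → SW at lon -20°, lat -40°.
Square 6, 9: +6·2° lon, +9·1° lat → SW at lon -8°, lat -31°.
Subsquare s=18, g=6: +18·0.0833333° lon, +6·0.0416667° lat → SW at lon -6.5°, lat -30.75°.
Cell spans 0.0833333° lon × 0.0416667° lat.
south 30.7500° S, north 30.7083° S.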